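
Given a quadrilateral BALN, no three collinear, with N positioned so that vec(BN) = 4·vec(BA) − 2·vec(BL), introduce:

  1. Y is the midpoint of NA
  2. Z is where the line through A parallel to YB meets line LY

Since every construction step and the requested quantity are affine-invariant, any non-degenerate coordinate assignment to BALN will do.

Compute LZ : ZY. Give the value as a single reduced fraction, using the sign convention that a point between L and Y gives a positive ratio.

Choose coordinates B = (0, 0), A = (1, 0), L = (0, 1), N = (4, -2).
1. Y is the midpoint of NA ⇒ Y = (5/2, -1)
2. Z is where the line through A parallel to YB meets line LY ⇒ Z = (3/2, -1/5)
Z = L + t·(Y−L) with t = 3/5, so LZ:ZY = t:(1−t) = 3/5:2/5

LZ:ZY = 3/2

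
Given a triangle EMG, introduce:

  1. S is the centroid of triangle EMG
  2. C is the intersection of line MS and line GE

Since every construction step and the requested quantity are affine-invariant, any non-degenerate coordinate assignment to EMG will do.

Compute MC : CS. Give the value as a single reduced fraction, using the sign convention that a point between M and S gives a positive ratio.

Work in coordinates with E = (0, 0), M = (1, 0), G = (0, 1).
1. S is the centroid of triangle EMG ⇒ S = (1/3, 1/3)
2. C is the intersection of line MS and line GE ⇒ C = (0, 1/2)
C = M + t·(S−M) with t = 3/2, so MC:CS = t:(1−t) = 3/2:-1/2

MC:CS = -3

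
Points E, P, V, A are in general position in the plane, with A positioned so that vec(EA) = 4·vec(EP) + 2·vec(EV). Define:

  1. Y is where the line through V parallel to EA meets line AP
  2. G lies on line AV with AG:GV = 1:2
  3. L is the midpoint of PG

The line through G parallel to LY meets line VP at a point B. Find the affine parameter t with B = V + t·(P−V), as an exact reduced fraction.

Set E = (0, 0), P = (1, 0), V = (0, 1), A = (4, 2); any affine frame gives the same invariant.
1. Y is where the line through V parallel to EA meets line AP ⇒ Y = (10, 6)
2. G lies on line AV with AG:GV = 1:2 ⇒ G = (8/3, 5/3)
3. L is the midpoint of PG ⇒ L = (11/6, 5/6)
through G parallel to LY: direction (49/6, 31/6); meets VP at B = (5/8, 3/8)
B = V + t·(P−V) with t = 5/8

t = 5/8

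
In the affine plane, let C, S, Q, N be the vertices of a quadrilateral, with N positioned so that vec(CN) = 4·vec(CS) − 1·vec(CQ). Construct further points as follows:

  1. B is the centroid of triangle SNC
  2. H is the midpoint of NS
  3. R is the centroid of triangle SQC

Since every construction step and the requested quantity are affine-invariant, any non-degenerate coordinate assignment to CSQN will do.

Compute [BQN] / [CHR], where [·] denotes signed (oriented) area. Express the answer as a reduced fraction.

Work in coordinates with C = (0, 0), S = (1, 0), Q = (0, 1), N = (4, -1).
1. B is the centroid of triangle SNC ⇒ B = (5/3, -1/3)
2. H is the midpoint of NS ⇒ H = (5/2, -1/2)
3. R is the centroid of triangle SQC ⇒ R = (1/3, 1/3)
2·[BQN] = -2, 2·[CHR] = 1
[BQN]:[CHR] = -2:1 = -2

[BQN]:[CHR] = -2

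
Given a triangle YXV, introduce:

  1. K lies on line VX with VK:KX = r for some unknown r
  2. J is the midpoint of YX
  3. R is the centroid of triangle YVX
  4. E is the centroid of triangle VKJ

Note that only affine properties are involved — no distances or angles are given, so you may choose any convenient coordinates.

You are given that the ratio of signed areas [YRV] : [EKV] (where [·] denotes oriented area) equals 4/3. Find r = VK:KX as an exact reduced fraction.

r = -3

Choose coordinates Y = (0, 0), X = (1, 0), V = (0, 1).
1. With VK:KX = r, write λ = r/(r+1) so K = V + λ·(X−V); K is affine-linear in λ
2. J is the midpoint of YX ⇒ J = (1/2, 0)
3. R is the centroid of triangle YVX ⇒ R = (1/3, 1/3)
4. E is the centroid of triangle VKJ ⇒ E is an affine combination of earlier points and hence also affine-linear in λ
Every point depending on K is an affine combination of K and λ-independent points, so each such coordinate is linear in λ; the λ² term in each signed area is a multiple of (X−V)×(X−V) = 0, so 2·[YRV] and 2·[EKV] are each linear in λ. Evaluating at λ=0 and λ=1:
  2·[YRV] = 1/3,   2·[EKV] = 1/6·λ
So [YRV]:[EKV] = (1/3) / (1/6·λ). Setting this equal to 4/3:
  1/3 = 4/3·(1/6·λ)  ⇒  λ = 3/2
Then r = λ/(1−λ) = (3/2)/(-1/2) = -3. Check: with r = -3, K = (3/2, -1/2) and [YRV]:[EKV] = 4/3 as required.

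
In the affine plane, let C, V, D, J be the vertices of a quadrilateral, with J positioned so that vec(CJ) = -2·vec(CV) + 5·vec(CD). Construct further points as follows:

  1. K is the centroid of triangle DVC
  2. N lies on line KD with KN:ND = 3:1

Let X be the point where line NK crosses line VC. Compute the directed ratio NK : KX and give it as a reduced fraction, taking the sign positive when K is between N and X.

Choose coordinates C = (0, 0), V = (1, 0), D = (0, 1), J = (-2, 5).
1. K is the centroid of triangle DVC ⇒ K = (1/3, 1/3)
2. N lies on line KD with KN:ND = 3:1 ⇒ N = (1/12, 5/6)
line NK meets VC at X = (1/2, 0)
K = N + t·(X−N) with t = 3/5, so NK:KX = 3/5:2/5

NK:KX = 3/2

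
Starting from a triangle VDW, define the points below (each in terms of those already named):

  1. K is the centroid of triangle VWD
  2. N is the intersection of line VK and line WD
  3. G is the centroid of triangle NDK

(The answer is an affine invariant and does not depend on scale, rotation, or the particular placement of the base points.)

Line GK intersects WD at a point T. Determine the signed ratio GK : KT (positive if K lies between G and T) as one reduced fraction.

Assign V = (0, 0), D = (1, 0), W = (0, 1) — the answer is frame-independent, so this choice is without loss of generality.
1. K is the centroid of triangle VWD ⇒ K = (1/3, 1/3)
2. N is the intersection of line VK and line WD ⇒ N = (1/2, 1/2)
3. G is the centroid of triangle NDK ⇒ G = (11/18, 5/18)
line GK meets WD at T = (3/4, 1/4)
K = G + t·(T−G) with t = -2, so GK:KT = -2:3

GK:KT = -2/3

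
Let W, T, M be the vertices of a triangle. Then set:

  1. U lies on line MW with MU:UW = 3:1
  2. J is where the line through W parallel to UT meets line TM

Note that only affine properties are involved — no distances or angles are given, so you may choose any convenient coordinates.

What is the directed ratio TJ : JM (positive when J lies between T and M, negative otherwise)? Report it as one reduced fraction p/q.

Choose coordinates W = (0, 0), T = (1, 0), M = (0, 1).
1. U lies on line MW with MU:UW = 3:1 ⇒ U = (0, 1/4)
2. J is where the line through W parallel to UT meets line TM ⇒ J = (4/3, -1/3)
J = T + t·(M−T) with t = -1/3, so TJ:JM = t:(1−t) = -1/3:4/3

TJ:JM = -1/4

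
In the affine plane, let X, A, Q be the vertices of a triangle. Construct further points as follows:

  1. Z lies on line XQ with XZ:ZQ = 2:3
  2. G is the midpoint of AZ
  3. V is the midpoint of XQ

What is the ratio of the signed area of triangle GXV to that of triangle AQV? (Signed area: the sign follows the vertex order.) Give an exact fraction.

Assign X = (0, 0), A = (1, 0), Q = (0, 1) — the answer is frame-independent, so this choice is without loss of generality.
1. Z lies on line XQ with XZ:ZQ = 2:3 ⇒ Z = (0, 2/5)
2. G is the midpoint of AZ ⇒ G = (1/2, 1/5)
3. V is the midpoint of XQ ⇒ V = (0, 1/2)
2·[GXV] = -1/4, 2·[AQV] = 1/2
[GXV]:[AQV] = -1/4:1/2 = -1/2

[GXV]:[AQV] = -1/2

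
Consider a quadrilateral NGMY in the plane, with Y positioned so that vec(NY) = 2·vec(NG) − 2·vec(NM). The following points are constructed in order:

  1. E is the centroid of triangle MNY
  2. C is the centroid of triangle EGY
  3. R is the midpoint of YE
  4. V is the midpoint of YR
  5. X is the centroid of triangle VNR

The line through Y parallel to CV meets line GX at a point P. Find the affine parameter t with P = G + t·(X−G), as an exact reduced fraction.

Work in coordinates with N = (0, 0), G = (1, 0), M = (0, 1), Y = (2, -2).
1. E is the centroid of triangle MNY ⇒ E = (2/3, -1/3)
2. C is the centroid of triangle EGY ⇒ C = (11/9, -7/9)
3. R is the midpoint of YE ⇒ R = (4/3, -7/6)
4. V is the midpoint of YR ⇒ V = (5/3, -19/12)
5. X is the centroid of triangle VNR ⇒ X = (1, -11/12)
through Y parallel to CV: direction (4/9, -29/36); meets GX at P = (1, -3/16)
P = G + t·(X−G) with t = 9/44

t = 9/44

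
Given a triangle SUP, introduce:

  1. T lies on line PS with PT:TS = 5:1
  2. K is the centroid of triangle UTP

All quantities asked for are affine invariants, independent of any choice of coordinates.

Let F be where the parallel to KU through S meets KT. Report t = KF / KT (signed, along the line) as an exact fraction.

t = 7/5

Assign S = (0, 0), U = (1, 0), P = (0, 1) — the answer is frame-independent, so this choice is without loss of generality.
1. T lies on line PS with PT:TS = 5:1 ⇒ T = (0, 1/6)
2. K is the centroid of triangle UTP ⇒ K = (1/3, 7/18)
through S parallel to KU: direction (2/3, -7/18); meets KT at F = (-2/15, 7/90)
F = K + t·(T−K) with t = 7/5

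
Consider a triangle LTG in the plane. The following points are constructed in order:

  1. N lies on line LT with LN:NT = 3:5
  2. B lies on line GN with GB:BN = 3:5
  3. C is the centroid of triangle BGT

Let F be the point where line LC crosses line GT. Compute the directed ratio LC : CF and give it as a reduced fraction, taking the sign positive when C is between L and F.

Set L = (0, 0), T = (1, 0), G = (0, 1); any affine frame gives the same invariant.
1. N lies on line LT with LN:NT = 3:5 ⇒ N = (3/8, 0)
2. B lies on line GN with GB:BN = 3:5 ⇒ B = (9/64, 5/8)
3. C is the centroid of triangle BGT ⇒ C = (73/192, 13/24)
line LC meets GT at F = (73/177, 104/177)
C = L + t·(F−L) with t = 59/64, so LC:CF = 59/64:5/64

LC:CF = 59/5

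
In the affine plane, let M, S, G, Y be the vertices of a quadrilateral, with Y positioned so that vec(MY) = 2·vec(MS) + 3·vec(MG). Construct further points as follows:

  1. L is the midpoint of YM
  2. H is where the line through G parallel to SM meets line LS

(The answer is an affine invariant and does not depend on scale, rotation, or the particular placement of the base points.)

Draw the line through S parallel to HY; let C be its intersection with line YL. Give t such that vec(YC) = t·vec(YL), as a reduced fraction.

t = -2

Assign M = (0, 0), S = (1, 0), G = (0, 1), Y = (2, 3) — the answer is frame-independent, so this choice is without loss of generality.
1. L is the midpoint of YM ⇒ L = (1, 3/2)
2. H is where the line through G parallel to SM meets line LS ⇒ H = (1, 1)
through S parallel to HY: direction (1, 2); meets YL at C = (4, 6)
C = Y + t·(L−Y) with t = -2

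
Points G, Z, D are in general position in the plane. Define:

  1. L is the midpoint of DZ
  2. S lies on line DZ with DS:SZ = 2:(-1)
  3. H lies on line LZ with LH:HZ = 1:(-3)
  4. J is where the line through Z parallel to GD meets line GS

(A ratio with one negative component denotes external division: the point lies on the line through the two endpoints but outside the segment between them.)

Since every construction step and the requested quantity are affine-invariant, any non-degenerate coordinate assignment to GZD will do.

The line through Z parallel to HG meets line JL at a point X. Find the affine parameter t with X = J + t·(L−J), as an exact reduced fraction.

t = 1/5

Set G = (0, 0), Z = (1, 0), D = (0, 1); any affine frame gives the same invariant.
1. L is the midpoint of DZ ⇒ L = (1/2, 1/2)
2. S lies on line DZ with DS:SZ = 2:(-1) ⇒ S = (2, -1)
3. H lies on line LZ with LH:HZ = 1:(-3) ⇒ H = (1/4, 3/4)
4. J is where the line through Z parallel to GD meets line GS ⇒ J = (1, -1/2)
through Z parallel to HG: direction (-1/4, -3/4); meets JL at X = (9/10, -3/10)
X = J + t·(L−J) with t = 1/5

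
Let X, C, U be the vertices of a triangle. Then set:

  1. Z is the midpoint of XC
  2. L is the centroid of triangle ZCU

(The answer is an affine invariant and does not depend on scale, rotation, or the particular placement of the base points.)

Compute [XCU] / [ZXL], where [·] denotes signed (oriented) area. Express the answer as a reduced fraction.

[XCU]:[ZXL] = -6

Set X = (0, 0), C = (1, 0), U = (0, 1); any affine frame gives the same invariant.
1. Z is the midpoint of XC ⇒ Z = (1/2, 0)
2. L is the centroid of triangle ZCU ⇒ L = (1/2, 1/3)
2·[XCU] = 1, 2·[ZXL] = -1/6
[XCU]:[ZXL] = 1:-1/6 = -6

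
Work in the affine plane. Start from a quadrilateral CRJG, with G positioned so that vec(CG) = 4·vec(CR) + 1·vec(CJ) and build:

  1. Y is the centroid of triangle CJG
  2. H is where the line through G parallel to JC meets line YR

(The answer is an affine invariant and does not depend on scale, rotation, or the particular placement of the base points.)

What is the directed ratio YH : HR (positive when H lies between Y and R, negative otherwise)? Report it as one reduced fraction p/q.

Work in coordinates with C = (0, 0), R = (1, 0), J = (0, 1), G = (4, 1).
1. Y is the centroid of triangle CJG ⇒ Y = (4/3, 2/3)
2. H is where the line through G parallel to JC meets line YR ⇒ H = (4, 6)
H = Y + t·(R−Y) with t = -8, so YH:HR = t:(1−t) = -8:9

YH:HR = -8/9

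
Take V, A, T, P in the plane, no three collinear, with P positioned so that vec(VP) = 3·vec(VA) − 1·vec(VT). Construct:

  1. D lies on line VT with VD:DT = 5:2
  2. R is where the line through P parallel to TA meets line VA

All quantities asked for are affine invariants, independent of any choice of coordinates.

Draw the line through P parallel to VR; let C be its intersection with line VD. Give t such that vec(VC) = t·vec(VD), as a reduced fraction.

Set V = (0, 0), A = (1, 0), T = (0, 1), P = (3, -1); any affine frame gives the same invariant.
1. D lies on line VT with VD:DT = 5:2 ⇒ D = (0, 5/7)
2. R is where the line through P parallel to TA meets line VA ⇒ R = (2, 0)
through P parallel to VR: direction (2, 0); meets VD at C = (0, -1)
C = V + t·(D−V) with t = -7/5

t = -7/5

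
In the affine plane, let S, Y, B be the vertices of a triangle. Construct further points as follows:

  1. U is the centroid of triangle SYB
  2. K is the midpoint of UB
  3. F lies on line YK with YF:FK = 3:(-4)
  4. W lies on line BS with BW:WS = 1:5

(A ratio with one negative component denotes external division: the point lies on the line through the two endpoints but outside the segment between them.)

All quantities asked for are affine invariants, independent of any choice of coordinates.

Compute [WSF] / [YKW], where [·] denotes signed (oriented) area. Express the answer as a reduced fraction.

Choose coordinates S = (0, 0), Y = (1, 0), B = (0, 1).
1. U is the centroid of triangle SYB ⇒ U = (1/3, 1/3)
2. K is the midpoint of UB ⇒ K = (1/6, 2/3)
3. F lies on line YK with YF:FK = 3:(-4) ⇒ F = (7/2, -2)
4. W lies on line BS with BW:WS = 1:5 ⇒ W = (0, 5/6)
2·[WSF] = 35/12, 2·[YKW] = -1/36
[WSF]:[YKW] = 35/12:-1/36 = -105

[WSF]:[YKW] = -105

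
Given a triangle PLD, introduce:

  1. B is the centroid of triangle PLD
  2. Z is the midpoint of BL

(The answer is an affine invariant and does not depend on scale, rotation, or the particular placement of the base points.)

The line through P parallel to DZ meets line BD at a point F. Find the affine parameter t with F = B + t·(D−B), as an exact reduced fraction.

Set P = (0, 0), L = (1, 0), D = (0, 1); any affine frame gives the same invariant.
1. B is the centroid of triangle PLD ⇒ B = (1/3, 1/3)
2. Z is the midpoint of BL ⇒ Z = (2/3, 1/6)
through P parallel to DZ: direction (2/3, -5/6); meets BD at F = (4/3, -5/3)
F = B + t·(D−B) with t = -3

t = -3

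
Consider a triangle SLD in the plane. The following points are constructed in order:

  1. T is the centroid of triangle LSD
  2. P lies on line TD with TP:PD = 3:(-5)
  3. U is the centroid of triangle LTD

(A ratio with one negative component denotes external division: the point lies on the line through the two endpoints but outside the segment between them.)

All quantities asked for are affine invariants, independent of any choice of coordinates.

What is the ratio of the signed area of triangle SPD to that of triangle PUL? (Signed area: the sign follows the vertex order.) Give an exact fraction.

[SPD]:[PUL] = -15/8

Assign S = (0, 0), L = (1, 0), D = (0, 1) — the answer is frame-independent, so this choice is without loss of generality.
1. T is the centroid of triangle LSD ⇒ T = (1/3, 1/3)
2. P lies on line TD with TP:PD = 3:(-5) ⇒ P = (5/6, -2/3)
3. U is the centroid of triangle LTD ⇒ U = (4/9, 4/9)
2·[SPD] = 5/6, 2·[PUL] = -4/9
[SPD]:[PUL] = 5/6:-4/9 = -15/8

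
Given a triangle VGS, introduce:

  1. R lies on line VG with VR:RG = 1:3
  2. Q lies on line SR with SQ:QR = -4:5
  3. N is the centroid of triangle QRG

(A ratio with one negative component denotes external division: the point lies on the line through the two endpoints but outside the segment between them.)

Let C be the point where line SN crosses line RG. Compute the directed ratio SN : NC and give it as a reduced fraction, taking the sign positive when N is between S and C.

SN:NC = -2/5

Choose coordinates V = (0, 0), G = (1, 0), S = (0, 1).
1. R lies on line VG with VR:RG = 1:3 ⇒ R = (1/4, 0)
2. Q lies on line SR with SQ:QR = -4:5 ⇒ Q = (-1, 5)
3. N is the centroid of triangle QRG ⇒ N = (1/12, 5/3)
line SN meets RG at C = (-1/8, 0)
N = S + t·(C−S) with t = -2/3, so SN:NC = -2/3:5/3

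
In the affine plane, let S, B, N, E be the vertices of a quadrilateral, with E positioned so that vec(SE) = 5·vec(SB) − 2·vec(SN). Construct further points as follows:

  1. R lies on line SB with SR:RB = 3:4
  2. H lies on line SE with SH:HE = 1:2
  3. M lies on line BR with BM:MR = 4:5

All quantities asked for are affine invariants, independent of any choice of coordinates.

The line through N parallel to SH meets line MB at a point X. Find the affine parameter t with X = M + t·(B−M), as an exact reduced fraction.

t = 221/32

Choose coordinates S = (0, 0), B = (1, 0), N = (0, 1), E = (5, -2).
1. R lies on line SB with SR:RB = 3:4 ⇒ R = (3/7, 0)
2. H lies on line SE with SH:HE = 1:2 ⇒ H = (5/3, -2/3)
3. M lies on line BR with BM:MR = 4:5 ⇒ M = (47/63, 0)
through N parallel to SH: direction (5/3, -2/3); meets MB at X = (5/2, 0)
X = M + t·(B−M) with t = 221/32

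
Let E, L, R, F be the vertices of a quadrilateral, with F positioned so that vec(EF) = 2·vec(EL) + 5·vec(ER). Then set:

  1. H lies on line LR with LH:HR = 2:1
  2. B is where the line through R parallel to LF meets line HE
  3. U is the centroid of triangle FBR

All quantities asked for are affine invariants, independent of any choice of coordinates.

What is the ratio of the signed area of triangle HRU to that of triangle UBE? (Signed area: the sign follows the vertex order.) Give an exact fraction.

[HRU]:[UBE] = -2

Choose coordinates E = (0, 0), L = (1, 0), R = (0, 1), F = (2, 5).
1. H lies on line LR with LH:HR = 2:1 ⇒ H = (1/3, 2/3)
2. B is where the line through R parallel to LF meets line HE ⇒ B = (-1/3, -2/3)
3. U is the centroid of triangle FBR ⇒ U = (5/9, 16/9)
2·[HRU] = -4/9, 2·[UBE] = 2/9
[HRU]:[UBE] = -4/9:2/9 = -2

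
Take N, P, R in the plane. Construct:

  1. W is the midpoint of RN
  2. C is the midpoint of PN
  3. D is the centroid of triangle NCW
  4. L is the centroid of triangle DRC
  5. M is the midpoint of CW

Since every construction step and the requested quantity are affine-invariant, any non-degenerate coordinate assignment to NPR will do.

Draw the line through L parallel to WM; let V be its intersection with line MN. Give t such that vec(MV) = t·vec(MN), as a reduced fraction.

t = -2/9

Choose coordinates N = (0, 0), P = (1, 0), R = (0, 1).
1. W is the midpoint of RN ⇒ W = (0, 1/2)
2. C is the midpoint of PN ⇒ C = (1/2, 0)
3. D is the centroid of triangle NCW ⇒ D = (1/6, 1/6)
4. L is the centroid of triangle DRC ⇒ L = (2/9, 7/18)
5. M is the midpoint of CW ⇒ M = (1/4, 1/4)
through L parallel to WM: direction (1/4, -1/4); meets MN at V = (11/36, 11/36)
V = M + t·(N−M) with t = -2/9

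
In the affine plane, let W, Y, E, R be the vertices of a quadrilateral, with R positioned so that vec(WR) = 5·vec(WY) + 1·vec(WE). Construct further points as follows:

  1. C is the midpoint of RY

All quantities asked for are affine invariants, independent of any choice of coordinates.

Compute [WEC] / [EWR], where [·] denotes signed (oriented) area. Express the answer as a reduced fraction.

[WEC]:[EWR] = -3/5

Assign W = (0, 0), Y = (1, 0), E = (0, 1), R = (5, 1) — the answer is frame-independent, so this choice is without loss of generality.
1. C is the midpoint of RY ⇒ C = (3, 1/2)
2·[WEC] = -3, 2·[EWR] = 5
[WEC]:[EWR] = -3:5 = -3/5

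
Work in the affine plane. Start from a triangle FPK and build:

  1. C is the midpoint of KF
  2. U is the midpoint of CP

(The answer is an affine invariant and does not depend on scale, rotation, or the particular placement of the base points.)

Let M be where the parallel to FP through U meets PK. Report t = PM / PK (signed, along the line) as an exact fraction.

t = 1/4

Work in coordinates with F = (0, 0), P = (1, 0), K = (0, 1).
1. C is the midpoint of KF ⇒ C = (0, 1/2)
2. U is the midpoint of CP ⇒ U = (1/2, 1/4)
through U parallel to FP: direction (1, 0); meets PK at M = (3/4, 1/4)
M = P + t·(K−P) with t = 1/4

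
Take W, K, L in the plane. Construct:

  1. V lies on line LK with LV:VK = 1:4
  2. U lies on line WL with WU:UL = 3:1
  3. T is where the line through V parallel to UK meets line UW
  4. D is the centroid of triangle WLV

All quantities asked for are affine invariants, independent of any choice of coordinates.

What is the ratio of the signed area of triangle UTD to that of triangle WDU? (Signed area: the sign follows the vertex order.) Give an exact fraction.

[UTD]:[WDU] = -4/15

Set W = (0, 0), K = (1, 0), L = (0, 1); any affine frame gives the same invariant.
1. V lies on line LK with LV:VK = 1:4 ⇒ V = (1/5, 4/5)
2. U lies on line WL with WU:UL = 3:1 ⇒ U = (0, 3/4)
3. T is where the line through V parallel to UK meets line UW ⇒ T = (0, 19/20)
4. D is the centroid of triangle WLV ⇒ D = (1/15, 3/5)
2·[UTD] = -1/75, 2·[WDU] = 1/20
[UTD]:[WDU] = -1/75:1/20 = -4/15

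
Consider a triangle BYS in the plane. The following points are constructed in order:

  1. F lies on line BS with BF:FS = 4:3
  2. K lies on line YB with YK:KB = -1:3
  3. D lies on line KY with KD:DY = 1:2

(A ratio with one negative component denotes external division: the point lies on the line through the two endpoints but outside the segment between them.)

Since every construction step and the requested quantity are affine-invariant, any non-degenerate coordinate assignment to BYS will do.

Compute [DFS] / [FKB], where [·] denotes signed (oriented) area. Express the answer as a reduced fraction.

[DFS]:[FKB] = 2/3

Choose coordinates B = (0, 0), Y = (1, 0), S = (0, 1).
1. F lies on line BS with BF:FS = 4:3 ⇒ F = (0, 4/7)
2. K lies on line YB with YK:KB = -1:3 ⇒ K = (3/2, 0)
3. D lies on line KY with KD:DY = 1:2 ⇒ D = (4/3, 0)
2·[DFS] = -4/7, 2·[FKB] = -6/7
[DFS]:[FKB] = -4/7:-6/7 = 2/3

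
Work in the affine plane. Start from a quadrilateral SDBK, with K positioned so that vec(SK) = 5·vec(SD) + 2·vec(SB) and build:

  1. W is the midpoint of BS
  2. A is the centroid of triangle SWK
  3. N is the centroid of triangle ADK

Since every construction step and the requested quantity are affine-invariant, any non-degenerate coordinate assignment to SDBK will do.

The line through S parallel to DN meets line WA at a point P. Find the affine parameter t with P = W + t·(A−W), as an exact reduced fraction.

Assign S = (0, 0), D = (1, 0), B = (0, 1), K = (5, 2) — the answer is frame-independent, so this choice is without loss of generality.
1. W is the midpoint of BS ⇒ W = (0, 1/2)
2. A is the centroid of triangle SWK ⇒ A = (5/3, 5/6)
3. N is the centroid of triangle ADK ⇒ N = (23/9, 17/18)
through S parallel to DN: direction (14/9, 17/18); meets WA at P = (70/57, 85/114)
P = W + t·(A−W) with t = 14/19

t = 14/19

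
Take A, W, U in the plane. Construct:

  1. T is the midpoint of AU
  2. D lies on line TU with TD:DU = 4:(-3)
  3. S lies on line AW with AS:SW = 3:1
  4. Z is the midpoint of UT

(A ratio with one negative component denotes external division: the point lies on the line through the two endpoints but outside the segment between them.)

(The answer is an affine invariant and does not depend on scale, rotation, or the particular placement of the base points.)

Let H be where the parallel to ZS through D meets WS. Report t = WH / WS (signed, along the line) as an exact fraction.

t = -6

Assign A = (0, 0), W = (1, 0), U = (0, 1) — the answer is frame-independent, so this choice is without loss of generality.
1. T is the midpoint of AU ⇒ T = (0, 1/2)
2. D lies on line TU with TD:DU = 4:(-3) ⇒ D = (0, 5/2)
3. S lies on line AW with AS:SW = 3:1 ⇒ S = (3/4, 0)
4. Z is the midpoint of UT ⇒ Z = (0, 3/4)
through D parallel to ZS: direction (3/4, -3/4); meets WS at H = (5/2, 0)
H = W + t·(S−W) with t = -6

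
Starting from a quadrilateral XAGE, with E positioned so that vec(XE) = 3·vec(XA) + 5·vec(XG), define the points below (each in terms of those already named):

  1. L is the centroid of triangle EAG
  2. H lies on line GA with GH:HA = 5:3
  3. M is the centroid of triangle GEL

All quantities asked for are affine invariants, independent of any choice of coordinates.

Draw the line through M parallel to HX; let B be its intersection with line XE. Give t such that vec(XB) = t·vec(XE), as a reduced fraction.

Assign X = (0, 0), A = (1, 0), G = (0, 1), E = (3, 5) — the answer is frame-independent, so this choice is without loss of generality.
1. L is the centroid of triangle EAG ⇒ L = (4/3, 2)
2. H lies on line GA with GH:HA = 5:3 ⇒ H = (5/8, 3/8)
3. M is the centroid of triangle GEL ⇒ M = (13/9, 8/3)
through M parallel to HX: direction (-5/8, -3/8); meets XE at B = (27/16, 45/16)
B = X + t·(E−X) with t = 9/16

t = 9/16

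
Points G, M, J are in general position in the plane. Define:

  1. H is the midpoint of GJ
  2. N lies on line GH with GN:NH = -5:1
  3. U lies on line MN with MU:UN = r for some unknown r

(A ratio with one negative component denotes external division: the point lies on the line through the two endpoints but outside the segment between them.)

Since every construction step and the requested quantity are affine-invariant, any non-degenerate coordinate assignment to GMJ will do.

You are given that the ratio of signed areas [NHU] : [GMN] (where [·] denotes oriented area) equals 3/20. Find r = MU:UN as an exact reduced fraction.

Work in coordinates with G = (0, 0), M = (1, 0), J = (0, 1).
1. H is the midpoint of GJ ⇒ H = (0, 1/2)
2. N lies on line GH with GN:NH = -5:1 ⇒ N = (0, 5/8)
3. With MU:UN = r, write λ = r/(r+1) so U = M + λ·(N−M); U is affine-linear in λ
Every point depending on U is an affine combination of U and λ-independent points, so each such coordinate is linear in λ; the λ² term in each signed area is a multiple of (N−M)×(N−M) = 0, so 2·[NHU] and 2·[GMN] are each linear in λ. Evaluating at λ=0 and λ=1:
  2·[NHU] = -1/8·λ + 1/8,   2·[GMN] = 5/8
So [NHU]:[GMN] = (-1/8·λ + 1/8) / (5/8). Setting this equal to 3/20:
  -1/8·λ + 1/8 = 3/20·(5/8)  ⇒  λ = 1/4
Then r = λ/(1−λ) = (1/4)/(3/4) = 1/3. Check: with r = 1/3, U = (3/4, 5/32) and [NHU]:[GMN] = 3/20 as required.

r = 1/3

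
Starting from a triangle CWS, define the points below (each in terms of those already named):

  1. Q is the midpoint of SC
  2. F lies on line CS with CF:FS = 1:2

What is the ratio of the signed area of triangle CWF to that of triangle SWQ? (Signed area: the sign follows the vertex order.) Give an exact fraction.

[CWF]:[SWQ] = -2/3

Work in coordinates with C = (0, 0), W = (1, 0), S = (0, 1).
1. Q is the midpoint of SC ⇒ Q = (0, 1/2)
2. F lies on line CS with CF:FS = 1:2 ⇒ F = (0, 1/3)
2·[CWF] = 1/3, 2·[SWQ] = -1/2
[CWF]:[SWQ] = 1/3:-1/2 = -2/3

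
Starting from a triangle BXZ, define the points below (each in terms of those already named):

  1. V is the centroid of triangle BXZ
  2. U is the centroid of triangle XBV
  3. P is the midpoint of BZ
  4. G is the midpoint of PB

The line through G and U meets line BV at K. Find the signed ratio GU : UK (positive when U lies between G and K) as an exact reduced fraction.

Assign B = (0, 0), X = (1, 0), Z = (0, 1) — the answer is frame-independent, so this choice is without loss of generality.
1. V is the centroid of triangle BXZ ⇒ V = (1/3, 1/3)
2. U is the centroid of triangle XBV ⇒ U = (4/9, 1/9)
3. P is the midpoint of BZ ⇒ P = (0, 1/2)
4. G is the midpoint of PB ⇒ G = (0, 1/4)
line GU meets BV at K = (4/21, 4/21)
U = G + t·(K−G) with t = 7/3, so GU:UK = 7/3:-4/3

GU:UK = -7/4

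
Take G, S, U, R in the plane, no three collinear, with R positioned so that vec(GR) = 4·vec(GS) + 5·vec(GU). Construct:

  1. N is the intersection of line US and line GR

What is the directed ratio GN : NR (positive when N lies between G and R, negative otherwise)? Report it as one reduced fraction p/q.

Work in coordinates with G = (0, 0), S = (1, 0), U = (0, 1), R = (4, 5).
1. N is the intersection of line US and line GR ⇒ N = (4/9, 5/9)
N = G + t·(R−G) with t = 1/9, so GN:NR = t:(1−t) = 1/9:8/9

GN:NR = 1/8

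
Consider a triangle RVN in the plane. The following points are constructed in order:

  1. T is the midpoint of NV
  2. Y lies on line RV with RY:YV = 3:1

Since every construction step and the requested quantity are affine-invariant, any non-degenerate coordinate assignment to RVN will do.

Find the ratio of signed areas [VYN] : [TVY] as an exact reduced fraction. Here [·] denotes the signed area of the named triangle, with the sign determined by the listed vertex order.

[VYN]:[TVY] = 2

Assign R = (0, 0), V = (1, 0), N = (0, 1) — the answer is frame-independent, so this choice is without loss of generality.
1. T is the midpoint of NV ⇒ T = (1/2, 1/2)
2. Y lies on line RV with RY:YV = 3:1 ⇒ Y = (3/4, 0)
2·[VYN] = -1/4, 2·[TVY] = -1/8
[VYN]:[TVY] = -1/4:-1/8 = 2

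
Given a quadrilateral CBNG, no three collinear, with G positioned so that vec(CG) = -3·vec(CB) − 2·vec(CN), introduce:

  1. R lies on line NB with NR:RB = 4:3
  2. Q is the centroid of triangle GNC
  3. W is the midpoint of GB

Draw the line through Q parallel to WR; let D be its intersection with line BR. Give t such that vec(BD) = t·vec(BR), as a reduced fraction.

t = 49/27

Assign C = (0, 0), B = (1, 0), N = (0, 1), G = (-3, -2) — the answer is frame-independent, so this choice is without loss of generality.
1. R lies on line NB with NR:RB = 4:3 ⇒ R = (4/7, 3/7)
2. Q is the centroid of triangle GNC ⇒ Q = (-1, -1/3)
3. W is the midpoint of GB ⇒ W = (-1, -1)
through Q parallel to WR: direction (11/7, 10/7); meets BR at D = (2/9, 7/9)
D = B + t·(R−B) with t = 49/27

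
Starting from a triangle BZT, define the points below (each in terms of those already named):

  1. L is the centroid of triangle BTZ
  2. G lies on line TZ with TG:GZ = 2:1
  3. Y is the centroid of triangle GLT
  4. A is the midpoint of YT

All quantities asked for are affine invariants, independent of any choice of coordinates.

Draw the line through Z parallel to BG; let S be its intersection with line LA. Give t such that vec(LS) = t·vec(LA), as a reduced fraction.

Assign B = (0, 0), Z = (1, 0), T = (0, 1) — the answer is frame-independent, so this choice is without loss of generality.
1. L is the centroid of triangle BTZ ⇒ L = (1/3, 1/3)
2. G lies on line TZ with TG:GZ = 2:1 ⇒ G = (2/3, 1/3)
3. Y is the centroid of triangle GLT ⇒ Y = (1/3, 5/9)
4. A is the midpoint of YT ⇒ A = (1/6, 7/9)
through Z parallel to BG: direction (2/3, 1/3); meets LA at S = (31/57, -13/57)
S = L + t·(A−L) with t = -24/19

t = -24/19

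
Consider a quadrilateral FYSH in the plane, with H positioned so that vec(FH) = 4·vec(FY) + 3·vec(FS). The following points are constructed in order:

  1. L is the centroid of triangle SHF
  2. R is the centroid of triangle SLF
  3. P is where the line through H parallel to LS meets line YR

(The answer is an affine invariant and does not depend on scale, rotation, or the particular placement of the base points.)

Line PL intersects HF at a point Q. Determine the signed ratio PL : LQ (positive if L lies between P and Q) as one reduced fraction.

PL:LQ = 61/11

Work in coordinates with F = (0, 0), Y = (1, 0), S = (0, 1), H = (4, 3).
1. L is the centroid of triangle SHF ⇒ L = (4/3, 4/3)
2. R is the centroid of triangle SLF ⇒ R = (4/9, 7/9)
3. P is where the line through H parallel to LS meets line YR ⇒ P = (-4/11, 21/11)
line PL meets HF at Q = (100/61, 75/61)
L = P + t·(Q−P) with t = 61/72, so PL:LQ = 61/72:11/72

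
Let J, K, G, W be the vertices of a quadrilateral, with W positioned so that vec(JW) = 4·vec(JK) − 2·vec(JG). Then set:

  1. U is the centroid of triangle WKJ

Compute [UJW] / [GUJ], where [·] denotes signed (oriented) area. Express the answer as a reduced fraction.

Assign J = (0, 0), K = (1, 0), G = (0, 1), W = (4, -2) — the answer is frame-independent, so this choice is without loss of generality.
1. U is the centroid of triangle WKJ ⇒ U = (5/3, -2/3)
2·[UJW] = 2/3, 2·[GUJ] = -5/3
[UJW]:[GUJ] = 2/3:-5/3 = -2/5

[UJW]:[GUJ] = -2/5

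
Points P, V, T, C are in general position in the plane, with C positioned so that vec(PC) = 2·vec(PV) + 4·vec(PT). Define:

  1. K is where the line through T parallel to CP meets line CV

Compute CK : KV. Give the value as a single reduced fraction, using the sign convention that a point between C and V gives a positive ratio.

Set P = (0, 0), V = (1, 0), T = (0, 1), C = (2, 4); any affine frame gives the same invariant.
1. K is where the line through T parallel to CP meets line CV ⇒ K = (5/2, 6)
K = C + t·(V−C) with t = -1/2, so CK:KV = t:(1−t) = -1/2:3/2

CK:KV = -1/3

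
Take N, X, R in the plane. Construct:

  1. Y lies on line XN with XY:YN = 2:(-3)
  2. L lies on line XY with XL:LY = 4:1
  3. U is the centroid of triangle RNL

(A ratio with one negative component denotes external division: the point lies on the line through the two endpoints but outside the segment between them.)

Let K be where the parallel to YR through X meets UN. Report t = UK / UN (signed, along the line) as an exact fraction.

t = 13/28

Set N = (0, 0), X = (1, 0), R = (0, 1); any affine frame gives the same invariant.
1. Y lies on line XN with XY:YN = 2:(-3) ⇒ Y = (3, 0)
2. L lies on line XY with XL:LY = 4:1 ⇒ L = (13/5, 0)
3. U is the centroid of triangle RNL ⇒ U = (13/15, 1/3)
through X parallel to YR: direction (-3, 1); meets UN at K = (13/28, 5/28)
K = U + t·(N−U) with t = 13/28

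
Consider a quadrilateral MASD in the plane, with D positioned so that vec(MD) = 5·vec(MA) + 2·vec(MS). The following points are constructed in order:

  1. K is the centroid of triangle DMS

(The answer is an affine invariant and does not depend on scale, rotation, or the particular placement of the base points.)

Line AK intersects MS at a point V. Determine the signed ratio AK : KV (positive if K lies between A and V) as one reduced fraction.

AK:KV = -2/5

Assign M = (0, 0), A = (1, 0), S = (0, 1), D = (5, 2) — the answer is frame-independent, so this choice is without loss of generality.
1. K is the centroid of triangle DMS ⇒ K = (5/3, 1)
line AK meets MS at V = (0, -3/2)
K = A + t·(V−A) with t = -2/3, so AK:KV = -2/3:5/3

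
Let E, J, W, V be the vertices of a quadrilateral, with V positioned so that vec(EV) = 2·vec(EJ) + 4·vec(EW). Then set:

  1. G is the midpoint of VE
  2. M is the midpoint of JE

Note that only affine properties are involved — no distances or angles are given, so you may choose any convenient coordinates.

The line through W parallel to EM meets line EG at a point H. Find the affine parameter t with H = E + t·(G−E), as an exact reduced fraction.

t = 1/2

Choose coordinates E = (0, 0), J = (1, 0), W = (0, 1), V = (2, 4).
1. G is the midpoint of VE ⇒ G = (1, 2)
2. M is the midpoint of JE ⇒ M = (1/2, 0)
through W parallel to EM: direction (1/2, 0); meets EG at H = (1/2, 1)
H = E + t·(G−E) with t = 1/2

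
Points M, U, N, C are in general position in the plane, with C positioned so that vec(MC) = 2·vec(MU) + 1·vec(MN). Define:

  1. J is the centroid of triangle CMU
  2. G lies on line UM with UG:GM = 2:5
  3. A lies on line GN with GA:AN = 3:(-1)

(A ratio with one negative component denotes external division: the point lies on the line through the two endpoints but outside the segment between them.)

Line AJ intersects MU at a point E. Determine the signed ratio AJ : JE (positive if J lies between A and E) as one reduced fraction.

AJ:JE = 7/2

Assign M = (0, 0), U = (1, 0), N = (0, 1), C = (2, 1) — the answer is frame-independent, so this choice is without loss of generality.
1. J is the centroid of triangle CMU ⇒ J = (1, 1/3)
2. G lies on line UM with UG:GM = 2:5 ⇒ G = (5/7, 0)
3. A lies on line GN with GA:AN = 3:(-1) ⇒ A = (-5/14, 3/2)
line AJ meets MU at E = (68/49, 0)
J = A + t·(E−A) with t = 7/9, so AJ:JE = 7/9:2/9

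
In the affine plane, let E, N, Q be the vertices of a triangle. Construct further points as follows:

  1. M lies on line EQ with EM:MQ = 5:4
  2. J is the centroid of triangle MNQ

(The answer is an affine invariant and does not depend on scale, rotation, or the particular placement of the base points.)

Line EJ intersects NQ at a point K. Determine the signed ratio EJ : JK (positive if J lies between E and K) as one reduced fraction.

Set E = (0, 0), N = (1, 0), Q = (0, 1); any affine frame gives the same invariant.
1. M lies on line EQ with EM:MQ = 5:4 ⇒ M = (0, 5/9)
2. J is the centroid of triangle MNQ ⇒ J = (1/3, 14/27)
line EJ meets NQ at K = (9/23, 14/23)
J = E + t·(K−E) with t = 23/27, so EJ:JK = 23/27:4/27

EJ:JK = 23/4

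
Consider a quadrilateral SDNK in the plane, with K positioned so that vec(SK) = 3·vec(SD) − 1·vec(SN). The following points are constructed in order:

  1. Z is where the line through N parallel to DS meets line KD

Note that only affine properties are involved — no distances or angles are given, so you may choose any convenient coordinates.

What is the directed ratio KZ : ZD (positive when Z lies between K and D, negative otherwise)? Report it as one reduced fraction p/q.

Assign S = (0, 0), D = (1, 0), N = (0, 1), K = (3, -1) — the answer is frame-independent, so this choice is without loss of generality.
1. Z is where the line through N parallel to DS meets line KD ⇒ Z = (-1, 1)
Z = K + t·(D−K) with t = 2, so KZ:ZD = t:(1−t) = 2:-1

KZ:ZD = -2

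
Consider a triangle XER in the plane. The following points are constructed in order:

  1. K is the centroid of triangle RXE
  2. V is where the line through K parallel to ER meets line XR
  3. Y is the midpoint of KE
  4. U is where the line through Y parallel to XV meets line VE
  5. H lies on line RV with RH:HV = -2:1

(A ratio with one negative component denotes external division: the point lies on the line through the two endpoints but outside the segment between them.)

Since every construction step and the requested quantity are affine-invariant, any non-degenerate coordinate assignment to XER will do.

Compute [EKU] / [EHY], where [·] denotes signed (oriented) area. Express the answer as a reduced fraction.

[EKU]:[EHY] = 2/3

Set X = (0, 0), E = (1, 0), R = (0, 1); any affine frame gives the same invariant.
1. K is the centroid of triangle RXE ⇒ K = (1/3, 1/3)
2. V is where the line through K parallel to ER meets line XR ⇒ V = (0, 2/3)
3. Y is the midpoint of KE ⇒ Y = (2/3, 1/6)
4. U is where the line through Y parallel to XV meets line VE ⇒ U = (2/3, 2/9)
5. H lies on line RV with RH:HV = -2:1 ⇒ H = (0, 1/3)
2·[EKU] = -1/27, 2·[EHY] = -1/18
[EKU]:[EHY] = -1/27:-1/18 = 2/3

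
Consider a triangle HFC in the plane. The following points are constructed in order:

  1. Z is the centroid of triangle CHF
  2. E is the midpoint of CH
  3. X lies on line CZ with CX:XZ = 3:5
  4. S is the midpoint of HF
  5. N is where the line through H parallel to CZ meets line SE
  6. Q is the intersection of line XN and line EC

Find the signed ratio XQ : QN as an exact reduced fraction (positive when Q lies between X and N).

XQ:QN = 1/4

Assign H = (0, 0), F = (1, 0), C = (0, 1) — the answer is frame-independent, so this choice is without loss of generality.
1. Z is the centroid of triangle CHF ⇒ Z = (1/3, 1/3)
2. E is the midpoint of CH ⇒ E = (0, 1/2)
3. X lies on line CZ with CX:XZ = 3:5 ⇒ X = (1/8, 3/4)
4. S is the midpoint of HF ⇒ S = (1/2, 0)
5. N is where the line through H parallel to CZ meets line SE ⇒ N = (-1/2, 1)
6. Q is the intersection of line XN and line EC ⇒ Q = (0, 4/5)
Q = X + t·(N−X) with t = 1/5, so XQ:QN = t:(1−t) = 1/5:4/5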